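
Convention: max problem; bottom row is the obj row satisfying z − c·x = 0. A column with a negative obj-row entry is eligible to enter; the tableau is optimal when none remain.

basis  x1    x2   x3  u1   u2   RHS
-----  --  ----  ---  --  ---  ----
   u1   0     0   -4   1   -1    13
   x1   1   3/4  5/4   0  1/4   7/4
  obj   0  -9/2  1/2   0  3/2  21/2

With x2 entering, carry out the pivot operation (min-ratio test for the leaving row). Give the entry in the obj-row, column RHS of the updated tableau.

Ratio test on column x2 — row 1: entry 0 ≤ 0; row 2: (7/4)/(3/4) = 7/3. Minimum is 7/3 at row 2 (x1 leaves); pivot element 3/4.
Divide row 2 by 3/4; eliminate column x2 from the other rows.
obj-row update in column RHS: 21/2 − (-9/2)·(7/3) = 21.

21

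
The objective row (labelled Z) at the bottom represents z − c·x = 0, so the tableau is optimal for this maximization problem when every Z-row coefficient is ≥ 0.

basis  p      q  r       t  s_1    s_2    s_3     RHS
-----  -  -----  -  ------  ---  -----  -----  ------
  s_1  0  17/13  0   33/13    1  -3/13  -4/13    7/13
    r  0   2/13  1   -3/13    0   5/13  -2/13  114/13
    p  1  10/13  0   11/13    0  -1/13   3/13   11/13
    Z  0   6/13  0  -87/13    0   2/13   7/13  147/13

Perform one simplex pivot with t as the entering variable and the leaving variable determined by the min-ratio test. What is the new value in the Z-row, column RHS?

Ratio test on column t — row 1: (7/13)/(33/13) = 7/33; row 2: entry -3/13 ≤ 0; row 3: (11/13)/(11/13) = 1. Minimum is 7/33 at row 1 (s_1 leaves); pivot element 33/13.
Divide row 1 by 33/13; eliminate column t from the other rows.
Z-row update in column RHS: 147/13 − (-87/13)·(7/33) = 140/11.

140/11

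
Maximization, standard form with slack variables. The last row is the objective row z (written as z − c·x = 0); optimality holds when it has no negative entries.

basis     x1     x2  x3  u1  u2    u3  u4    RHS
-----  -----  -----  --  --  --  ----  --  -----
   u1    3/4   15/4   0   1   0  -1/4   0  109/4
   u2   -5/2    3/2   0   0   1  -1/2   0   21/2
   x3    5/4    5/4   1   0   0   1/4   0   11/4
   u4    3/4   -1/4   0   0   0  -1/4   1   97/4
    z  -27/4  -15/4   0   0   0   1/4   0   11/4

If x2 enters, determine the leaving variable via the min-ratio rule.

x3

Column x2 entries and ratios — u1: (109/4)/(15/4) = 109/15; u2: (21/2)/(3/2) = 7; x3: (11/4)/(5/4) = 11/5; u4: -1/4 ≤ 0, skip.
Smallest ratio is 11/5 in the row of x3, so x3 leaves.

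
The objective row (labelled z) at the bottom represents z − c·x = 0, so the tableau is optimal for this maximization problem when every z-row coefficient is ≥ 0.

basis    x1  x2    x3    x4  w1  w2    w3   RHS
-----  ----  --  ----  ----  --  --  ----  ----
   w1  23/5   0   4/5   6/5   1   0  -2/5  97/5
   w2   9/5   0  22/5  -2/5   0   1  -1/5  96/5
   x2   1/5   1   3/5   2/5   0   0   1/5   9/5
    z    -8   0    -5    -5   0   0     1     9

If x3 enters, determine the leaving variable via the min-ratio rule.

Column x3 entries and ratios — w1: (97/5)/(4/5) = 97/4; w2: (96/5)/(22/5) = 48/11; x2: (9/5)/(3/5) = 3.
Smallest ratio is 3 in the row of x2, so x2 leaves.

x2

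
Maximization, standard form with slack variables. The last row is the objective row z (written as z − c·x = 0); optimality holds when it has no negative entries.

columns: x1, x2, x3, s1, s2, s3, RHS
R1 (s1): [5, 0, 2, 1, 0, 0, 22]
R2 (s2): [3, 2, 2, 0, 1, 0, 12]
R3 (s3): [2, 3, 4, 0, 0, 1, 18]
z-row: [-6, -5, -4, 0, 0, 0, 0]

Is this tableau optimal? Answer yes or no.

The z-row has a negative entry -6 in column x1, so it is not optimal.

no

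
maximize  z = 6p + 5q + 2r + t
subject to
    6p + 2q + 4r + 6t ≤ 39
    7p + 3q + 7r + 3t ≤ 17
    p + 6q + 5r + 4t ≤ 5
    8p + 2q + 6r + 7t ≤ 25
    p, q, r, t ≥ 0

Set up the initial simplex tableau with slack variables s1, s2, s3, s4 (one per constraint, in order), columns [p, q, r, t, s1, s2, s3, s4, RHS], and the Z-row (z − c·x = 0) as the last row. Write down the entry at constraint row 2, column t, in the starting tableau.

3

Constraint 2 has coefficient 3 on t.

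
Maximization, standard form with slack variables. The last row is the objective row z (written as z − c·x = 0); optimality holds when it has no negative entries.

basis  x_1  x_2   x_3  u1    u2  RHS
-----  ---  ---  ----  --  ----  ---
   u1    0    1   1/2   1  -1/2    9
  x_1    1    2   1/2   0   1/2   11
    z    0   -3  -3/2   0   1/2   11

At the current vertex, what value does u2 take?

0

u2 is not in the basis, so in the current basic feasible solution u2 = 0.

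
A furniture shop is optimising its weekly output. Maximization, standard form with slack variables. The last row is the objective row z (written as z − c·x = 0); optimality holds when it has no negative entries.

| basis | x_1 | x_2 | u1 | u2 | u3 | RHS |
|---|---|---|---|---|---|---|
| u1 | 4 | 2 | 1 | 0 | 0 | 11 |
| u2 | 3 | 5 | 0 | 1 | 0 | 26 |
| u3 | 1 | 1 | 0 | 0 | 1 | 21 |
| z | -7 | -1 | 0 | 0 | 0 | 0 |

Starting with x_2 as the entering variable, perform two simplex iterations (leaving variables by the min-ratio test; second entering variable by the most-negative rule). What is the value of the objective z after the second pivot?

46/7

Ratio test on column x_2 — row 1: 11/2 = 11/2; row 2: 26/5 = 26/5; row 3: 21/1 = 21. Minimum is 26/5 at row 2 (u2 leaves); pivot element 5.
Pivot on row 2; the z-row RHS becomes 0 − (-1)·(26/5) = 26/5.
Next entering variable (most negative z-row entry -32/5): x_1.
Ratio test on column x_1 — row 1: (3/5)/(14/5) = 3/14; row 2: (26/5)/(3/5) = 26/3; row 3: (79/5)/(2/5) = 79/2. Minimum is 3/14 at row 1 (u1 leaves); pivot element 14/5.
After the second pivot the z-row RHS is 26/5 − (-32/5)·(3/14) = 46/7.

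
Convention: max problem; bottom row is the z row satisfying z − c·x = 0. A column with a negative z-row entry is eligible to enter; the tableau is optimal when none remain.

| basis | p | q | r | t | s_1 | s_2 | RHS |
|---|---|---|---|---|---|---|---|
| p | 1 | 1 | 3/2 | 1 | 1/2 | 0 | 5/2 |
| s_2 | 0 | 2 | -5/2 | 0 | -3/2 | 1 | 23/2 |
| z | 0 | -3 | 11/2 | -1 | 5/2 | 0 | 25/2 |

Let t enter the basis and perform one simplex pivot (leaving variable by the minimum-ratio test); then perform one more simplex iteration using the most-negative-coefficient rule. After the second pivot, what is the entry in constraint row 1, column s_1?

Ratio test on column t — row 1: (5/2)/1 = 5/2; row 2: entry 0 ≤ 0. Minimum is 5/2 at row 1 (p leaves); pivot element 1.
Divide row 1 by 1; eliminate column t from the other rows.
Second iteration: most negative z-row entry is -2 in column q, so q enters.
Ratio test on column q — row 1: (5/2)/1 = 5/2; row 2: (23/2)/2 = 23/4. Minimum is 5/2 at row 1 (t leaves); pivot element 1.
Divide row 1 by 1; eliminate column q from the other rows.
After both pivots, the entry at constraint row 1, column s_1 is 1/2.

1/2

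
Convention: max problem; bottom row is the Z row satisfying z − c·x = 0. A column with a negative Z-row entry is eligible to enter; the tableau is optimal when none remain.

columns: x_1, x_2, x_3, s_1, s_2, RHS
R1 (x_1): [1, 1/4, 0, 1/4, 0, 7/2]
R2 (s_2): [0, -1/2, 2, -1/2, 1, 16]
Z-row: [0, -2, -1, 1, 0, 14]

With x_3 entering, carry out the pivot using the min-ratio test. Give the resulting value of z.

Ratio test on column x_3 — row 1: entry 0 ≤ 0; row 2: 16/2 = 8. Minimum is 8 at row 2 (s_2 leaves); pivot element 2.
Pivot on row 2; the Z-row RHS becomes 14 − (-1)·8 = 22.

22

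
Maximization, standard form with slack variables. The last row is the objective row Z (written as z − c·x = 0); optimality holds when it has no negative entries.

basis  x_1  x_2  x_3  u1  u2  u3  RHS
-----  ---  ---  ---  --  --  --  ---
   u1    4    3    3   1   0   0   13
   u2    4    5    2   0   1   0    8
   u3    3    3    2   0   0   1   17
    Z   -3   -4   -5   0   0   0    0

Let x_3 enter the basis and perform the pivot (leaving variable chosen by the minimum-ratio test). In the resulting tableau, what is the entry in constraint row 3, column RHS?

9

Ratio test on column x_3 — row 1: 13/3 = 13/3; row 2: 8/2 = 4; row 3: 17/2 = 17/2. Minimum is 4 at row 2 (u2 leaves); pivot element 2.
Divide row 2 by 2; eliminate column x_3 from the other rows.
Row 3 update in column RHS: 17 − 2·4 = 9.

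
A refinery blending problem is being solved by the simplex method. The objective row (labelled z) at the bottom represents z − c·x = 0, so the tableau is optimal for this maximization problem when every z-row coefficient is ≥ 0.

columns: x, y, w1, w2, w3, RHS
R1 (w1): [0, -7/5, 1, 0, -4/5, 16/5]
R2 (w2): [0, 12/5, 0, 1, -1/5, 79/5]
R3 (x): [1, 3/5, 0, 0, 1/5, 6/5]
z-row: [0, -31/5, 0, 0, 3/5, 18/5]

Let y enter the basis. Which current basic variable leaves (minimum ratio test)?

Column y entries and ratios — w1: -7/5 ≤ 0, skip; w2: (79/5)/(12/5) = 79/12; x: (6/5)/(3/5) = 2.
Smallest ratio is 2 in the row of x, so x leaves.

x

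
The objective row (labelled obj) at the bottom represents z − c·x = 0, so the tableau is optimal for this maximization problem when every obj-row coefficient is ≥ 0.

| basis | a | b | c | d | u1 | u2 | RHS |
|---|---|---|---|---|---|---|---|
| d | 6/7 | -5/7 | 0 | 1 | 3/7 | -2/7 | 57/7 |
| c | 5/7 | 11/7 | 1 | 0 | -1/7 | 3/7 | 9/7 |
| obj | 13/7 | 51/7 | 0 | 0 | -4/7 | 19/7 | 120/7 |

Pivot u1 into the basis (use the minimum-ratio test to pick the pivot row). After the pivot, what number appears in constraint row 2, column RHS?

Ratio test on column u1 — row 1: (57/7)/(3/7) = 19; row 2: entry -1/7 ≤ 0. Minimum is 19 at row 1 (d leaves); pivot element 3/7.
Divide row 1 by 3/7; eliminate column u1 from the other rows.
Row 2 update in column RHS: 9/7 − (-1/7)·19 = 4.

4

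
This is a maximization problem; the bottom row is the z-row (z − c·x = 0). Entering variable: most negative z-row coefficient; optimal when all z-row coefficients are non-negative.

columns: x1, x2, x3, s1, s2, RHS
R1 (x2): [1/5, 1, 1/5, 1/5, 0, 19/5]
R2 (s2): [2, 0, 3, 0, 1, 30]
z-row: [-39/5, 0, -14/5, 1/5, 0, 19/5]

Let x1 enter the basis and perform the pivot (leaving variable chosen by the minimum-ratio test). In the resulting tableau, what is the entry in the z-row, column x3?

Ratio test on column x1 — row 1: (19/5)/(1/5) = 19; row 2: 30/2 = 15. Minimum is 15 at row 2 (s2 leaves); pivot element 2.
Divide row 2 by 2; eliminate column x1 from the other rows.
z-row update in column x3: -14/5 − (-39/5)·(3/2) = 89/10.

89/10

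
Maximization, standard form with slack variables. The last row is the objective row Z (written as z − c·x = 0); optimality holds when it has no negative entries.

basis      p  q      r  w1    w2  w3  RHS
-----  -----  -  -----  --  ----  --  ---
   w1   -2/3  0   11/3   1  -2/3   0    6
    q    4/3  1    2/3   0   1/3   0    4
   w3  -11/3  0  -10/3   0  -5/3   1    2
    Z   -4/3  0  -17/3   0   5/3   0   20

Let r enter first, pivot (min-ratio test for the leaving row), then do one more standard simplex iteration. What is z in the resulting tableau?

Ratio test on column r — row 1: 6/(11/3) = 18/11; row 2: 4/(2/3) = 6; row 3: entry -10/3 ≤ 0. Minimum is 18/11 at row 1 (w1 leaves); pivot element 11/3.
Pivot on row 1; the Z-row RHS becomes 20 − (-17/3)·(18/11) = 322/11.
Next entering variable (most negative Z-row entry -26/11): p.
Ratio test on column p — row 1: entry -2/11 ≤ 0; row 2: (32/11)/(16/11) = 2; row 3: entry -47/11 ≤ 0. Minimum is 2 at row 2 (q leaves); pivot element 16/11.
After the second pivot the Z-row RHS is 322/11 − (-26/11)·2 = 34.

34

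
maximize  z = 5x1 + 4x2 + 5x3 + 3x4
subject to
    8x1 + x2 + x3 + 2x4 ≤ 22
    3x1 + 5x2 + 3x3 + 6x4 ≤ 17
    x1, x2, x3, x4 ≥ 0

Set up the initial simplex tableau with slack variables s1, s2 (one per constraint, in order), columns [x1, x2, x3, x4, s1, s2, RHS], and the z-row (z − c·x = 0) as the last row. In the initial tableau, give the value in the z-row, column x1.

The z-row carries the negated objective coefficients: the x1 entry is -5.

-5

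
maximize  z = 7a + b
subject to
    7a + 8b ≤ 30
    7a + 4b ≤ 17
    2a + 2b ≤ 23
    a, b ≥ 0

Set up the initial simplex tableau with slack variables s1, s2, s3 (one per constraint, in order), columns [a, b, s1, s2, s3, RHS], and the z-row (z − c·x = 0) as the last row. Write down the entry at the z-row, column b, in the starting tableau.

-1

The z-row carries the negated objective coefficients: the b entry is -1.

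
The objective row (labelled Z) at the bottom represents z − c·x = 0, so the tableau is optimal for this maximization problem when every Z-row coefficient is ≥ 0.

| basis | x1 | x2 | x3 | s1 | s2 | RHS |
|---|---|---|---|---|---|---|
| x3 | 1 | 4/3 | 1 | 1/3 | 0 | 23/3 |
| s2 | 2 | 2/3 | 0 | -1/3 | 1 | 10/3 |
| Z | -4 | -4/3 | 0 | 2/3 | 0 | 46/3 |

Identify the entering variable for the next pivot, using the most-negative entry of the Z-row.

x1

Negative Z-row entries: x1: -4, x2: -4/3.
The most negative is -4 in column x1, so x1 enters.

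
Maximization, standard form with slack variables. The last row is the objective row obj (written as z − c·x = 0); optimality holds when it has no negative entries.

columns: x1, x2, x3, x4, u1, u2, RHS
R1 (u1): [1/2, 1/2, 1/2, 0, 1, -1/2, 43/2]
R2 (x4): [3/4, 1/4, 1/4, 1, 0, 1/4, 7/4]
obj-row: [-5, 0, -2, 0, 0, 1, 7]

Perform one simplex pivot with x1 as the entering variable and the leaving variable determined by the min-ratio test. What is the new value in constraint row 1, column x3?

Ratio test on column x1 — row 1: (43/2)/(1/2) = 43; row 2: (7/4)/(3/4) = 7/3. Minimum is 7/3 at row 2 (x4 leaves); pivot element 3/4.
Divide row 2 by 3/4; eliminate column x1 from the other rows.
Row 1 update in column x3: 1/2 − (1/2)·(1/3) = 1/3.

1/3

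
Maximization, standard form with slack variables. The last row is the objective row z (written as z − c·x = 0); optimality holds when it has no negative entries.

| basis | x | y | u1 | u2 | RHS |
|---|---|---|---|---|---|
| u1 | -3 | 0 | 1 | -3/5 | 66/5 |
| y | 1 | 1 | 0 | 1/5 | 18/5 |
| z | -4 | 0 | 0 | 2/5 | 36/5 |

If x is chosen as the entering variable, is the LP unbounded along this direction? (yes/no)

Column x has positive entries in row(s) 2, so the ratio test bounds it — not unbounded.

no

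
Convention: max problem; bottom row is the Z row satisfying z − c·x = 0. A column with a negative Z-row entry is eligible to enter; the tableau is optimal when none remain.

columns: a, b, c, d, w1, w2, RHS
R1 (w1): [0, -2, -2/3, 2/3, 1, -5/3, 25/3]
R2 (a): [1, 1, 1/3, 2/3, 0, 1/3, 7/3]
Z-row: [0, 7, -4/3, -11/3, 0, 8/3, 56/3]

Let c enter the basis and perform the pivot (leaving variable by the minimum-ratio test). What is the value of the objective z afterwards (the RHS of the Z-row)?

28

Ratio test on column c — row 1: entry -2/3 ≤ 0; row 2: (7/3)/(1/3) = 7. Minimum is 7 at row 2 (a leaves); pivot element 1/3.
Pivot on row 2; the Z-row RHS becomes 56/3 − (-4/3)·7 = 28.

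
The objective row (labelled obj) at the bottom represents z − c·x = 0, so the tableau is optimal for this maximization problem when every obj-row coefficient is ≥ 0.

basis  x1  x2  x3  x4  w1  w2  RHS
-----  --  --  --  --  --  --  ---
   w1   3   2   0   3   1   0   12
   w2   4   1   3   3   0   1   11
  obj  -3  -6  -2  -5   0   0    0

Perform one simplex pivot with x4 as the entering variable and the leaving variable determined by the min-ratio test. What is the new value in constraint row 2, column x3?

Ratio test on column x4 — row 1: 12/3 = 4; row 2: 11/3 = 11/3. Minimum is 11/3 at row 2 (w2 leaves); pivot element 3.
Divide row 2 by 3; eliminate column x4 from the other rows.
In the new row 2, the x3 entry is the old entry divided by the pivot: 3/3 = 1.

1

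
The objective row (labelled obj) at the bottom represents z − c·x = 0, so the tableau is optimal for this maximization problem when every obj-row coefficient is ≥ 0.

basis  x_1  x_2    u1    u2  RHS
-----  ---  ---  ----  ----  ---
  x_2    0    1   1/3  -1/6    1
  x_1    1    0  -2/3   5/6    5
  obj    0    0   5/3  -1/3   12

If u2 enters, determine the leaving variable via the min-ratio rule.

x_1

Column u2 entries and ratios — x_2: -1/6 ≤ 0, skip; x_1: 5/(5/6) = 6.
Smallest ratio is 6 in the row of x_1, so x_1 leaves.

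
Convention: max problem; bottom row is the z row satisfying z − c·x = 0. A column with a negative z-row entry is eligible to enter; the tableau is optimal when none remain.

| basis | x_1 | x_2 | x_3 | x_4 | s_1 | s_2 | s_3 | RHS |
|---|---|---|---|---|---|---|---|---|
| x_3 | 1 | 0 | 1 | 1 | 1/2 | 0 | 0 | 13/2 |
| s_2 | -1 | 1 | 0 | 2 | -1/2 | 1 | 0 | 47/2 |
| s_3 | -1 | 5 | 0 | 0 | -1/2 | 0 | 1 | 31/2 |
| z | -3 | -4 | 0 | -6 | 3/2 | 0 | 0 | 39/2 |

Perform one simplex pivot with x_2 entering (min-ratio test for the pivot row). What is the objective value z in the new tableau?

Ratio test on column x_2 — row 1: entry 0 ≤ 0; row 2: (47/2)/1 = 47/2; row 3: (31/2)/5 = 31/10. Minimum is 31/10 at row 3 (s_3 leaves); pivot element 5.
Pivot on row 3; the z-row RHS becomes 39/2 − (-4)·(31/10) = 319/10.

319/10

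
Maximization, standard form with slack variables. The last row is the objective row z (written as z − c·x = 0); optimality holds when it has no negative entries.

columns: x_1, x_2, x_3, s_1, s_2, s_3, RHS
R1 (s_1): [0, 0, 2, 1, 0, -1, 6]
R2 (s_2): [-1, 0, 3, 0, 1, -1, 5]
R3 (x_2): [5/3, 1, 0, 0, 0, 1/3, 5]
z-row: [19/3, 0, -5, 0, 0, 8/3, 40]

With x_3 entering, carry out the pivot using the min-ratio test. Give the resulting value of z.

145/3

Ratio test on column x_3 — row 1: 6/2 = 3; row 2: 5/3 = 5/3; row 3: entry 0 ≤ 0. Minimum is 5/3 at row 2 (s_2 leaves); pivot element 3.
Pivot on row 2; the z-row RHS becomes 40 − (-5)·(5/3) = 145/3.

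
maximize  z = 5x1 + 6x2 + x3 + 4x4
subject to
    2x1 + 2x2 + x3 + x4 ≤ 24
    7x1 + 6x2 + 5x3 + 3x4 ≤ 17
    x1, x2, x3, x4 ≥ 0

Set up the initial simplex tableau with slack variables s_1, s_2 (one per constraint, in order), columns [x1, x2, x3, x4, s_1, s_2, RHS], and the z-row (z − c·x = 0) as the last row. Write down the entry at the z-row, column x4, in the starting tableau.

The z-row carries the negated objective coefficients: the x4 entry is -4.

-4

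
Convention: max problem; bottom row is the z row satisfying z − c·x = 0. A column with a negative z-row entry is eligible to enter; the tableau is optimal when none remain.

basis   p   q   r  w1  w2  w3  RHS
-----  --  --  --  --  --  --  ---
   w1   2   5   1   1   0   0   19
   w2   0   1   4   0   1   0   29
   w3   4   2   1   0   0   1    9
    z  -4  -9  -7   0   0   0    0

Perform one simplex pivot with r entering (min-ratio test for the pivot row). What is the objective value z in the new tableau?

203/4

Ratio test on column r — row 1: 19/1 = 19; row 2: 29/4 = 29/4; row 3: 9/1 = 9. Minimum is 29/4 at row 2 (w2 leaves); pivot element 4.
Pivot on row 2; the z-row RHS becomes 0 − (-7)·(29/4) = 203/4.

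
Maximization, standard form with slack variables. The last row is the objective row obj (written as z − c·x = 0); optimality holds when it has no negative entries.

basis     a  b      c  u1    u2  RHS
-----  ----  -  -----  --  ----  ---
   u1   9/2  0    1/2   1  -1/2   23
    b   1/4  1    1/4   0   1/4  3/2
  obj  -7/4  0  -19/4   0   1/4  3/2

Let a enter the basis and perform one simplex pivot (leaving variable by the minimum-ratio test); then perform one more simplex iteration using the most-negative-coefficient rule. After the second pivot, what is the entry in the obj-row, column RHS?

Ratio test on column a — row 1: 23/(9/2) = 46/9; row 2: (3/2)/(1/4) = 6. Minimum is 46/9 at row 1 (u1 leaves); pivot element 9/2.
Divide row 1 by 9/2; eliminate column a from the other rows.
Second iteration: most negative obj-row entry is -41/9 in column c, so c enters.
Ratio test on column c — row 1: (46/9)/(1/9) = 46; row 2: (2/9)/(2/9) = 1. Minimum is 1 at row 2 (b leaves); pivot element 2/9.
Divide row 2 by 2/9; eliminate column c from the other rows.
After both pivots, the entry at the obj-row, column RHS is 15.

15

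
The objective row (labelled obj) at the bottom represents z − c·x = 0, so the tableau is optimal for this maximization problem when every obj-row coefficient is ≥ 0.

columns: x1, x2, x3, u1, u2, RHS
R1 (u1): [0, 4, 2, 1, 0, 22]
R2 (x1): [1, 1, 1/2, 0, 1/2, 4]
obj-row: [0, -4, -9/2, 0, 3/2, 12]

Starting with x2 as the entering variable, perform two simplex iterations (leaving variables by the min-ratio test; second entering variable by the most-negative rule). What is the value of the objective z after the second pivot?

48

Ratio test on column x2 — row 1: 22/4 = 11/2; row 2: 4/1 = 4. Minimum is 4 at row 2 (x1 leaves); pivot element 1.
Pivot on row 2; the obj-row RHS becomes 12 − (-4)·4 = 28.
Next entering variable (most negative obj-row entry -5/2): x3.
Ratio test on column x3 — row 1: entry 0 ≤ 0; row 2: 4/(1/2) = 8. Minimum is 8 at row 2 (x2 leaves); pivot element 1/2.
After the second pivot the obj-row RHS is 28 − (-5/2)·8 = 48.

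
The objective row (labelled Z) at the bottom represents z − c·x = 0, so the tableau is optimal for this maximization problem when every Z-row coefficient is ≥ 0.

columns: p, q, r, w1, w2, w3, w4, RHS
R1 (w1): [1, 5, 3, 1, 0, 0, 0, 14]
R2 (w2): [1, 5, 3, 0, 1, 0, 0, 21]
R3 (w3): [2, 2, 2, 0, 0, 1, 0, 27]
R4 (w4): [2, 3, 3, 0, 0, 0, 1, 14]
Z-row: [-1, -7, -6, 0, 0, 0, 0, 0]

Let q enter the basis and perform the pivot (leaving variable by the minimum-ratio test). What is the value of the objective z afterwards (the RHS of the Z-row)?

Ratio test on column q — row 1: 14/5 = 14/5; row 2: 21/5 = 21/5; row 3: 27/2 = 27/2; row 4: 14/3 = 14/3. Minimum is 14/5 at row 1 (w1 leaves); pivot element 5.
Pivot on row 1; the Z-row RHS becomes 0 − (-7)·(14/5) = 98/5.

98/5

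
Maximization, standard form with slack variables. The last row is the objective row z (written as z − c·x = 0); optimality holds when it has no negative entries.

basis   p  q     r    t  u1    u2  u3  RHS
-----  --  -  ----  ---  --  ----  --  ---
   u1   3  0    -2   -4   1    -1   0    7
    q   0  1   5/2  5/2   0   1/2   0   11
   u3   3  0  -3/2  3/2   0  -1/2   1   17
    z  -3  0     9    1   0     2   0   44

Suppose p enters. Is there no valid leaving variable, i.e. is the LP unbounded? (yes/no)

Column p has positive entries in row(s) 1, 3, so the ratio test bounds it — not unbounded.

no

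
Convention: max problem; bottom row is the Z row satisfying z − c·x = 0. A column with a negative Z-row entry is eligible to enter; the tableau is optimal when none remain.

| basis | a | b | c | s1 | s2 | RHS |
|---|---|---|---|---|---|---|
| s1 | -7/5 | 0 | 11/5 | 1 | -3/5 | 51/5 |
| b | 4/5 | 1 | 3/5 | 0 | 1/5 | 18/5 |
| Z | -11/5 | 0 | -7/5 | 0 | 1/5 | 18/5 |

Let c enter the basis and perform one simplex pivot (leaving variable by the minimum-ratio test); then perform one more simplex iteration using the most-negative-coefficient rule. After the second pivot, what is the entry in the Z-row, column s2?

10/13

Ratio test on column c — row 1: (51/5)/(11/5) = 51/11; row 2: (18/5)/(3/5) = 6. Minimum is 51/11 at row 1 (s1 leaves); pivot element 11/5.
Divide row 1 by 11/5; eliminate column c from the other rows.
Second iteration: most negative Z-row entry is -34/11 in column a, so a enters.
Ratio test on column a — row 1: entry -7/11 ≤ 0; row 2: (9/11)/(13/11) = 9/13. Minimum is 9/13 at row 2 (b leaves); pivot element 13/11.
Divide row 2 by 13/11; eliminate column a from the other rows.
After both pivots, the entry at the Z-row, column s2 is 10/13.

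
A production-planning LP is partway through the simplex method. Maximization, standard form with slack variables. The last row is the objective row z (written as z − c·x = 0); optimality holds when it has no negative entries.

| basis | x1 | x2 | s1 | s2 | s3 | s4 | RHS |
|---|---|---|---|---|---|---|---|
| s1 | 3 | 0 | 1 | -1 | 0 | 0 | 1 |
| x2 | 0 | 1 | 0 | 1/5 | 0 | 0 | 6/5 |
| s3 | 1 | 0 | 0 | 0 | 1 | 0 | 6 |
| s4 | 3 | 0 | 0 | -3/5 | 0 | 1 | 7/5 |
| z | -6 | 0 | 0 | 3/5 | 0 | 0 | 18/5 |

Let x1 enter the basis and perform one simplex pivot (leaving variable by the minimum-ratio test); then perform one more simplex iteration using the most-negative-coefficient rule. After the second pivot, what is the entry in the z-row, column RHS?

Ratio test on column x1 — row 1: 1/3 = 1/3; row 2: entry 0 ≤ 0; row 3: 6/1 = 6; row 4: (7/5)/3 = 7/15. Minimum is 1/3 at row 1 (s1 leaves); pivot element 3.
Divide row 1 by 3; eliminate column x1 from the other rows.
Second iteration: most negative z-row entry is -7/5 in column s2, so s2 enters.
Ratio test on column s2 — row 1: entry -1/3 ≤ 0; row 2: (6/5)/(1/5) = 6; row 3: (17/3)/(1/3) = 17; row 4: (2/5)/(2/5) = 1. Minimum is 1 at row 4 (s4 leaves); pivot element 2/5.
Divide row 4 by 2/5; eliminate column s2 from the other rows.
After both pivots, the entry at the z-row, column RHS is 7.

7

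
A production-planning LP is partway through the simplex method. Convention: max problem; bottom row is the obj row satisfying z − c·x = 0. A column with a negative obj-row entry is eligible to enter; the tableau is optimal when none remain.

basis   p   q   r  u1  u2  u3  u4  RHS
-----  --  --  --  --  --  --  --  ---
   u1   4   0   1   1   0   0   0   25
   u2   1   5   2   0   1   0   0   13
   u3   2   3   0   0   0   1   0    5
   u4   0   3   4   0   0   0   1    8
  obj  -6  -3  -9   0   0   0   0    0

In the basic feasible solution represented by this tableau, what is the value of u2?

13

u2 is basic (row 2); its value is the RHS of that row, 13.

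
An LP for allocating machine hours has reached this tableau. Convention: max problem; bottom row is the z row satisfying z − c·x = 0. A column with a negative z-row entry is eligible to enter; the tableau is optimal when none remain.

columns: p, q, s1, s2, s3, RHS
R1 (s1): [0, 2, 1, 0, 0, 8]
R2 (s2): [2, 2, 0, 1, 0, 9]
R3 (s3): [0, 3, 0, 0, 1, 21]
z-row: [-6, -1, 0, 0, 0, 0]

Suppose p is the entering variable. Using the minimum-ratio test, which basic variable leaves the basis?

s2

Column p entries and ratios — s1: 0 ≤ 0, skip; s2: 9/2 = 9/2; s3: 0 ≤ 0, skip.
Smallest ratio is 9/2 in the row of s2, so s2 leaves.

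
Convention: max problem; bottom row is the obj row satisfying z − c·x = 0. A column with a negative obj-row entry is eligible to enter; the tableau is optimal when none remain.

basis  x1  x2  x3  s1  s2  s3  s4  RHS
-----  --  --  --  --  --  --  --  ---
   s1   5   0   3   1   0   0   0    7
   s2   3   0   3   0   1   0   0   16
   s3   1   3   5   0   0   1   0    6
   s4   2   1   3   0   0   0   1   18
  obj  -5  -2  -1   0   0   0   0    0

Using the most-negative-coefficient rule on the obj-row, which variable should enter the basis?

x1

Negative obj-row entries: x1: -5, x2: -2, x3: -1.
The most negative is -5 in column x1, so x1 enters.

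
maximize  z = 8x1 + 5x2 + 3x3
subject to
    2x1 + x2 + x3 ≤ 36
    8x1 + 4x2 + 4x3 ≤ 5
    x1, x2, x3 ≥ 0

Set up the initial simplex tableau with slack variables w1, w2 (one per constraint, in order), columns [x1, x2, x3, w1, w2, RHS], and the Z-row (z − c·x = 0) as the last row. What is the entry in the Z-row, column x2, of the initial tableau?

The Z-row carries the negated objective coefficients: the x2 entry is -5.

-5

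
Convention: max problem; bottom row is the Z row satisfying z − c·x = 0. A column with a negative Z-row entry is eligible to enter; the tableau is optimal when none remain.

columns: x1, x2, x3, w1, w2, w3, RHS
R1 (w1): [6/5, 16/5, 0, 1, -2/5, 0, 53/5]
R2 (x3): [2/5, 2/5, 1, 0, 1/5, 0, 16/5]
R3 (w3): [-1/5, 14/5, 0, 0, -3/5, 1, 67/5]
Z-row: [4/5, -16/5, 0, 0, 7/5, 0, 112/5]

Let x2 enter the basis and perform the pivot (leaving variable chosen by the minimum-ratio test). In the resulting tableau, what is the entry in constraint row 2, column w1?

-1/8

Ratio test on column x2 — row 1: (53/5)/(16/5) = 53/16; row 2: (16/5)/(2/5) = 8; row 3: (67/5)/(14/5) = 67/14. Minimum is 53/16 at row 1 (w1 leaves); pivot element 16/5.
Divide row 1 by 16/5; eliminate column x2 from the other rows.
Row 2 update in column w1: 0 − (2/5)·(5/16) = -1/8.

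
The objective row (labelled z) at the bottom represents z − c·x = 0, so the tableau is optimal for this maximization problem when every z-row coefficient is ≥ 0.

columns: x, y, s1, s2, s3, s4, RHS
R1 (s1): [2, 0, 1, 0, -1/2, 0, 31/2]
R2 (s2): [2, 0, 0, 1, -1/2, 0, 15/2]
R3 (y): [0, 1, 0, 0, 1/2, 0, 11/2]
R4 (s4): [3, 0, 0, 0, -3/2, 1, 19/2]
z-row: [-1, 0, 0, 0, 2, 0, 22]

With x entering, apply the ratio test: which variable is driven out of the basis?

Column x entries and ratios — s1: (31/2)/2 = 31/4; s2: (15/2)/2 = 15/4; y: 0 ≤ 0, skip; s4: (19/2)/3 = 19/6.
Smallest ratio is 19/6 in the row of s4, so s4 leaves.

s4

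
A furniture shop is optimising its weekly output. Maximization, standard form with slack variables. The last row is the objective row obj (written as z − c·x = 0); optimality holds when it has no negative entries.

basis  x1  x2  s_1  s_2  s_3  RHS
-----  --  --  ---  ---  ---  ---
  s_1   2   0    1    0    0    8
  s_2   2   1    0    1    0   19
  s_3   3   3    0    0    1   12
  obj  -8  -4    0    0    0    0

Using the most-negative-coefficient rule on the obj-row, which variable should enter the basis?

x1

Negative obj-row entries: x1: -8, x2: -4.
The most negative is -8 in column x1, so x1 enters.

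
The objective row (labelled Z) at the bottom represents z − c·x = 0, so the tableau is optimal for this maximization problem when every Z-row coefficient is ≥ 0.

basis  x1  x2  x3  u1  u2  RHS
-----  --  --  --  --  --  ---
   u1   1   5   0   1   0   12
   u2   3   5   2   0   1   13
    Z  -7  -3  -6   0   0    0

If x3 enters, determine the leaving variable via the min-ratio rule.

Column x3 entries and ratios — u1: 0 ≤ 0, skip; u2: 13/2 = 13/2.
Smallest ratio is 13/2 in the row of u2, so u2 leaves.

u2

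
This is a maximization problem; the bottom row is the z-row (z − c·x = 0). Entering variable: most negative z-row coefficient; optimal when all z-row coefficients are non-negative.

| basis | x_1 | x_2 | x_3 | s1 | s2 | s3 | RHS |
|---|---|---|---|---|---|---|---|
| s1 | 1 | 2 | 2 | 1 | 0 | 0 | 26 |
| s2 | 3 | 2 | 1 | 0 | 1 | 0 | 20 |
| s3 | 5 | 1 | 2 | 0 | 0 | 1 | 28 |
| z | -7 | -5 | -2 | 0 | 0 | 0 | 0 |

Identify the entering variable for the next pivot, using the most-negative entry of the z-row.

x_1

Negative z-row entries: x_1: -7, x_2: -5, x_3: -2.
The most negative is -7 in column x_1, so x_1 enters.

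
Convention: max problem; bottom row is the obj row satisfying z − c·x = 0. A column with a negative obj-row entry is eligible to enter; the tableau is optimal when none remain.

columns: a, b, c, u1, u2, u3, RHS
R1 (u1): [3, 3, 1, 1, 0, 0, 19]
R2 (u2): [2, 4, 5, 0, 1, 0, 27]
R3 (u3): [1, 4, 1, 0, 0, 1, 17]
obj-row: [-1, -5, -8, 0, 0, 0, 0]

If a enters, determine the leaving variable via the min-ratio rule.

Column a entries and ratios — u1: 19/3 = 19/3; u2: 27/2 = 27/2; u3: 17/1 = 17.
Smallest ratio is 19/3 in the row of u1, so u1 leaves.

u1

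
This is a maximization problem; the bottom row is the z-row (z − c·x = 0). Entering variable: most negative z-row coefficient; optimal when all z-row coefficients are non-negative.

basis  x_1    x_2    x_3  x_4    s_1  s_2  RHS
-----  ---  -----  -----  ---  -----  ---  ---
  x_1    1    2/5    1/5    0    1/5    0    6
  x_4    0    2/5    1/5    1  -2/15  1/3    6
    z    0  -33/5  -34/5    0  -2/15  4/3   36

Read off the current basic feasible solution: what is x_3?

x_3 is not in the basis, so in the current basic feasible solution x_3 = 0.

0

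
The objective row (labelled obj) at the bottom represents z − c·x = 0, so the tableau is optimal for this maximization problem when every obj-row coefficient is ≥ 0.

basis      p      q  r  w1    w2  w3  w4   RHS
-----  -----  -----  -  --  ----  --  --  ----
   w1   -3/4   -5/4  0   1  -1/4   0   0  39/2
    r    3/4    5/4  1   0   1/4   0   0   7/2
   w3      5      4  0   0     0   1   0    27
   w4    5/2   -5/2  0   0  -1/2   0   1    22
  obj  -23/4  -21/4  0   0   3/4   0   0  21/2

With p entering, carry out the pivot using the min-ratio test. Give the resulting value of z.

112/3

Ratio test on column p — row 1: entry -3/4 ≤ 0; row 2: (7/2)/(3/4) = 14/3; row 3: 27/5 = 27/5; row 4: 22/(5/2) = 44/5. Minimum is 14/3 at row 2 (r leaves); pivot element 3/4.
Pivot on row 2; the obj-row RHS becomes 21/2 − (-23/4)·(14/3) = 112/3.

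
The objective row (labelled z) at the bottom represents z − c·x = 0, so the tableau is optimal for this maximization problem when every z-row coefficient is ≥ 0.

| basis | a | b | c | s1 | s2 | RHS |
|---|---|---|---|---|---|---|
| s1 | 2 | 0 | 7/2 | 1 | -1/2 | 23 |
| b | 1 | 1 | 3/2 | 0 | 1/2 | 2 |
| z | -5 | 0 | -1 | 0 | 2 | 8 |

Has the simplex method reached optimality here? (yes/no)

no

The z-row has a negative entry -5 in column a, so it is not optimal.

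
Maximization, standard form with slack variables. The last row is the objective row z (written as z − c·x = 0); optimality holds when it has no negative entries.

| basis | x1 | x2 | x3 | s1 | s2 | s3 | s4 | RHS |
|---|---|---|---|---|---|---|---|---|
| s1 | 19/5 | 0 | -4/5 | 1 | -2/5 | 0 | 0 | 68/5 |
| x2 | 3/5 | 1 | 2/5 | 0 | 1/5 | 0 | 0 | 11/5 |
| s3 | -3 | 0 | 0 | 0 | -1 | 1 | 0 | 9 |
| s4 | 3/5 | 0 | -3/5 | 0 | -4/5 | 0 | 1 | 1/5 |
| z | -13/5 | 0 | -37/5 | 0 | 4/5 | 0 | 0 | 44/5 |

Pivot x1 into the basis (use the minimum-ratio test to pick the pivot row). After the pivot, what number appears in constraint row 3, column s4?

Ratio test on column x1 — row 1: (68/5)/(19/5) = 68/19; row 2: (11/5)/(3/5) = 11/3; row 3: entry -3 ≤ 0; row 4: (1/5)/(3/5) = 1/3. Minimum is 1/3 at row 4 (s4 leaves); pivot element 3/5.
Divide row 4 by 3/5; eliminate column x1 from the other rows.
Row 3 update in column s4: 0 − (-3)·(5/3) = 5.

5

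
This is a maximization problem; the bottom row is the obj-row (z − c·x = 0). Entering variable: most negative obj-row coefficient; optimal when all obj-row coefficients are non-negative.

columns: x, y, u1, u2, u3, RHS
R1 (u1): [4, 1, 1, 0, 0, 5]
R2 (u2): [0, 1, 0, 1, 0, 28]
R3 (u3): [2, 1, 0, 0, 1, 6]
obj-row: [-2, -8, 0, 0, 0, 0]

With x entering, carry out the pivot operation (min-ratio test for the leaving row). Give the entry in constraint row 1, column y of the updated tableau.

1/4

Ratio test on column x — row 1: 5/4 = 5/4; row 2: entry 0 ≤ 0; row 3: 6/2 = 3. Minimum is 5/4 at row 1 (u1 leaves); pivot element 4.
Divide row 1 by 4; eliminate column x from the other rows.
In the new row 1, the y entry is the old entry divided by the pivot: 1/4 = 1/4.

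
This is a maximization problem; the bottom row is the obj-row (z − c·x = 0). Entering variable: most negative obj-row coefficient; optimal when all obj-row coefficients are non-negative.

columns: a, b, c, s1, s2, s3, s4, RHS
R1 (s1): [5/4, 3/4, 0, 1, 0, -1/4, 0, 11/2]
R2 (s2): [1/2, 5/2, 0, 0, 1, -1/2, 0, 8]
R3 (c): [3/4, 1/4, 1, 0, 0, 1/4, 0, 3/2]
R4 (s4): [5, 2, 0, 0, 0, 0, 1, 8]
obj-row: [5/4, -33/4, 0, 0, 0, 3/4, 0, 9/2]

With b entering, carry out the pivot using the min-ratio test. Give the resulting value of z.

309/10

Ratio test on column b — row 1: (11/2)/(3/4) = 22/3; row 2: 8/(5/2) = 16/5; row 3: (3/2)/(1/4) = 6; row 4: 8/2 = 4. Minimum is 16/5 at row 2 (s2 leaves); pivot element 5/2.
Pivot on row 2; the obj-row RHS becomes 9/2 − (-33/4)·(16/5) = 309/10.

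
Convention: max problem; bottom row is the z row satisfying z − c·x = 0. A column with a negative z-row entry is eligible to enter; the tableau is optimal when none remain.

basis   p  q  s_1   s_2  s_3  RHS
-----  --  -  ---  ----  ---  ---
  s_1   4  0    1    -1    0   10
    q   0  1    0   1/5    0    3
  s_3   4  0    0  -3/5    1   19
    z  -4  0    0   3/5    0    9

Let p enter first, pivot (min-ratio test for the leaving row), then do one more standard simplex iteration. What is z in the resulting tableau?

25

Ratio test on column p — row 1: 10/4 = 5/2; row 2: entry 0 ≤ 0; row 3: 19/4 = 19/4. Minimum is 5/2 at row 1 (s_1 leaves); pivot element 4.
Pivot on row 1; the z-row RHS becomes 9 − (-4)·(5/2) = 19.
Next entering variable (most negative z-row entry -2/5): s_2.
Ratio test on column s_2 — row 1: entry -1/4 ≤ 0; row 2: 3/(1/5) = 15; row 3: 9/(2/5) = 45/2. Minimum is 15 at row 2 (q leaves); pivot element 1/5.
After the second pivot the z-row RHS is 19 − (-2/5)·15 = 25.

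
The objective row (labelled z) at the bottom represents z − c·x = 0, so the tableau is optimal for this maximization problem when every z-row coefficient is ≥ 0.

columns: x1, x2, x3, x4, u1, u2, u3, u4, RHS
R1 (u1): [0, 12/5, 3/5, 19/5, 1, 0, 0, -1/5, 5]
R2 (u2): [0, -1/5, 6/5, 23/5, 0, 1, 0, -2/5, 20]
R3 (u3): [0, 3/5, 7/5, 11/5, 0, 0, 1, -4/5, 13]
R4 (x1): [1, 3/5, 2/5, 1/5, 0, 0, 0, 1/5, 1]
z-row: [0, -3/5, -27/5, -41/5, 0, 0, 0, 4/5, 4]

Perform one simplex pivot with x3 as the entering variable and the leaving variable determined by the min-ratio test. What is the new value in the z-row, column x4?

Ratio test on column x3 — row 1: 5/(3/5) = 25/3; row 2: 20/(6/5) = 50/3; row 3: 13/(7/5) = 65/7; row 4: 1/(2/5) = 5/2. Minimum is 5/2 at row 4 (x1 leaves); pivot element 2/5.
Divide row 4 by 2/5; eliminate column x3 from the other rows.
z-row update in column x4: -41/5 − (-27/5)·(1/2) = -11/2.

-11/2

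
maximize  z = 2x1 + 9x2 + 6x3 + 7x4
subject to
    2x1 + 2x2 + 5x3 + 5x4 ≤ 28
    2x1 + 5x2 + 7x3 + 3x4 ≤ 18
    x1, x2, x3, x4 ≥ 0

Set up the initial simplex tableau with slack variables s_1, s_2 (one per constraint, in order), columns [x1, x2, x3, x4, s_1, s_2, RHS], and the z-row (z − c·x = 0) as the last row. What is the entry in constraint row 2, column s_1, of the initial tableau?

Slack s_1 belongs to constraint 1; its column is the unit vector e_1, so the entry in row 2 is 0.

0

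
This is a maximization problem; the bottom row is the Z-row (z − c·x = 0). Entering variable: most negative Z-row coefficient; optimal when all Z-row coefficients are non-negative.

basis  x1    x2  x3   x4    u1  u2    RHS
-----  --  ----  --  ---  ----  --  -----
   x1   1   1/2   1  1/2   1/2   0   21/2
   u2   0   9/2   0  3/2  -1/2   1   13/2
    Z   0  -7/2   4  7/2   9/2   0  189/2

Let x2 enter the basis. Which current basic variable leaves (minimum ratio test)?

Column x2 entries and ratios — x1: (21/2)/(1/2) = 21; u2: (13/2)/(9/2) = 13/9.
Smallest ratio is 13/9 in the row of u2, so u2 leaves.

u2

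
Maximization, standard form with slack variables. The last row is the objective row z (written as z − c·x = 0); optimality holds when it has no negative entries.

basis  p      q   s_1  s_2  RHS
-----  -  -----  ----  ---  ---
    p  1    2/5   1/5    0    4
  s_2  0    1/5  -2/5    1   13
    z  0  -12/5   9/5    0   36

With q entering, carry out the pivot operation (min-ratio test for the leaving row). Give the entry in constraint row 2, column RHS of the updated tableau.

Ratio test on column q — row 1: 4/(2/5) = 10; row 2: 13/(1/5) = 65. Minimum is 10 at row 1 (p leaves); pivot element 2/5.
Divide row 1 by 2/5; eliminate column q from the other rows.
Row 2 update in column RHS: 13 − (1/5)·10 = 11.

11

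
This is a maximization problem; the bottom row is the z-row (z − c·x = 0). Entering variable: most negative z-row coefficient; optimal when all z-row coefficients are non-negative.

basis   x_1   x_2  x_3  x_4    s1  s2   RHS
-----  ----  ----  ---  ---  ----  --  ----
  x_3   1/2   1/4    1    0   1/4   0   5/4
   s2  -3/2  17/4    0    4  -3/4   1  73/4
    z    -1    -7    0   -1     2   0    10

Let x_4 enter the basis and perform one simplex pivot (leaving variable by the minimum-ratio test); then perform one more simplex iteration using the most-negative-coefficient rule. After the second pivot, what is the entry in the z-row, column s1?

Ratio test on column x_4 — row 1: entry 0 ≤ 0; row 2: (73/4)/4 = 73/16. Minimum is 73/16 at row 2 (s2 leaves); pivot element 4.
Divide row 2 by 4; eliminate column x_4 from the other rows.
Second iteration: most negative z-row entry is -95/16 in column x_2, so x_2 enters.
Ratio test on column x_2 — row 1: (5/4)/(1/4) = 5; row 2: (73/16)/(17/16) = 73/17. Minimum is 73/17 at row 2 (x_4 leaves); pivot element 17/16.
Divide row 2 by 17/16; eliminate column x_2 from the other rows.
After both pivots, the entry at the z-row, column s1 is 13/17.

13/17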